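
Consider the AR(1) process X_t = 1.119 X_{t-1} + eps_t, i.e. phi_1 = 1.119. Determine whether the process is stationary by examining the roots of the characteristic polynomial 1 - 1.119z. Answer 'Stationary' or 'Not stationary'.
\text{Not stationary}

The AR(p) characteristic polynomial is P(z) = 1 - 1.119z.
Stationarity requires all roots to lie outside the unit circle, i.e. |z| > 1 for every root.
This is linear in z: 1 + (-1.119) z = 0  =>  z = -1/(-1.119) = 0.893655,  |z| = 0.893655.
Moduli of all roots: 0.8937.
All moduli strictly greater than 1? No.
Verdict: Not stationary.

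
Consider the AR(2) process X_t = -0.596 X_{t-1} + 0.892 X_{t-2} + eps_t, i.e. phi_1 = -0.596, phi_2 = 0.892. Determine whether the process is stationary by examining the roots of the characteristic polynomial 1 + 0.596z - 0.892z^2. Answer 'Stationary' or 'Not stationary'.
\text{Not stationary}

The AR(p) characteristic polynomial is P(z) = 1 + 0.596z - 0.892z^2.
Stationarity requires all roots to lie outside the unit circle, i.e. |z| > 1 for every root.
Set 1 + (0.596) z + (-0.892) z^2 = 0, i.e. a z^2 + b z + c = 0 with a = -0.892, b = 0.596, c = 1.
Discriminant D = b^2 - 4ac = (0.596)^2 - 4*(-0.892)*1 = 0.355216 - (-3.568) = 3.923216.
D >= 0, so the roots are real: z = (-b +/- sqrt(D)) / (2a) = (-0.596 +/- 1.980711) / (-1.784).
  z_1 = (-0.596 + 1.980711) / (-1.784) = -0.7762,   |z_1| = 0.7762.
  z_2 = (-0.596 - 1.980711) / (-1.784) = 1.4443,   |z_2| = 1.4443.
Moduli of all roots: 0.7762, 1.4443.
All moduli strictly greater than 1? No.
Verdict: Not stationary.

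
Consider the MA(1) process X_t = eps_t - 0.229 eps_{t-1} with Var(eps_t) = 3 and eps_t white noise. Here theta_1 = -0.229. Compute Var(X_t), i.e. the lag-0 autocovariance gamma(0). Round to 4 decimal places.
\gamma(0) = 3.1573

For an MA(q) process X_t = eps_t + sum_i theta_i eps_{t-i} with
Var(eps_t) = sigma^2, the variance is
  gamma(0) = sigma^2 * (1 + sum_i theta_i^2).
  sum_i theta_i^2 = (-0.229)^2 = 0.052441.
  gamma(0) = 3 * (1 + 0.052441) = 3 * 1.052441 = 3.157323, which rounds to 3.1573.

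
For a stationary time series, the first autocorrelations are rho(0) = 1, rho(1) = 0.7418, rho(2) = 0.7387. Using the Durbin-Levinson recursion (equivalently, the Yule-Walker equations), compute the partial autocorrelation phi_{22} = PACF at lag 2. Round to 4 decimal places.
\phi_{22} = 0.4190

The PACF at lag k is phi_{kk}, the last component of the solution
to the Yule-Walker system G_k phi = r_k where
  (G_k)_{ij} = rho(|i - j|), (r_k)_i = rho(i), i,j = 1..k.
Equivalently, Durbin-Levinson gives phi_{kk} iteratively:
  phi_{11} = rho(1)
  phi_{kk} = [rho(k) - sum_{j=1..k-1} phi_{k-1,j} rho(k-j)]
            / [1 - sum_{j=1..k-1} phi_{k-1,j} rho(j)],
  phi_{k,j} = phi_{k-1,j} - phi_{kk} phi_{k-1,k-j},  j = 1..k-1.
Step k = 1:
  phi_11 = rho(1) = 0.7418.
Step k = 2:
  phi_22 = [rho(2) - phi_11 rho(1)] / [1 - phi_11 rho(1)] = [0.7387 - (0.7418)(0.7418)] / [1 - (0.7418)(0.7418)]
         = 0.18843276 / 0.44973276 = 0.419.
Therefore phi_{22} = 0.4190.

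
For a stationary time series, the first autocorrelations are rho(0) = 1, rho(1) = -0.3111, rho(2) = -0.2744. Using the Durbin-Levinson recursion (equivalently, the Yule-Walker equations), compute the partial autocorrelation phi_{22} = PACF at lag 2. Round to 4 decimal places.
\phi_{22} = -0.4110

The PACF at lag k is phi_{kk}, the last component of the solution
to the Yule-Walker system G_k phi = r_k where
  (G_k)_{ij} = rho(|i - j|), (r_k)_i = rho(i), i,j = 1..k.
Equivalently, Durbin-Levinson gives phi_{kk} iteratively:
  phi_{11} = rho(1)
  phi_{kk} = [rho(k) - sum_{j=1..k-1} phi_{k-1,j} rho(k-j)]
            / [1 - sum_{j=1..k-1} phi_{k-1,j} rho(j)],
  phi_{k,j} = phi_{k-1,j} - phi_{kk} phi_{k-1,k-j},  j = 1..k-1.
Step k = 1:
  phi_11 = rho(1) = -0.3111.
Step k = 2:
  phi_22 = [rho(2) - phi_11 rho(1)] / [1 - phi_11 rho(1)] = [-0.2744 - (-0.3111)(-0.3111)] / [1 - (-0.3111)(-0.3111)]
         = -0.37118321 / 0.90321679 = -0.411.
Therefore phi_{22} = -0.4110.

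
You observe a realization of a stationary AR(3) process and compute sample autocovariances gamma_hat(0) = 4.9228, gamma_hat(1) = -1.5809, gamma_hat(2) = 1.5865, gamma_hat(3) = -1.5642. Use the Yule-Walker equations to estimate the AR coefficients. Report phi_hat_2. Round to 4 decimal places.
\hat\phi_{2} = 0.1980

The Yule-Walker equations for an AR(p) process read, in matrix form,
  Gamma_p phi = r_p,   with   (Gamma_p)_{ij} = gamma(|i - j|),
                       (r_p)_i = gamma(i),   i,j = 1..p.
Substitute the sample gammas (Toeplitz matrix and right-hand side of size 3):
  Gamma_p = [[4.9228, -1.5809, 1.5865], [-1.5809, 4.9228, -1.5809], [1.5865, -1.5809, 4.9228]]
  r_p     = [-1.5809, 1.5865, -1.5642]
Written out (R1..R3):
  (R1) 4.9228 phi_1 - 1.5809 phi_2 + 1.5865 phi_3 = -1.5809
  (R2) -1.5809 phi_1 + 4.9228 phi_2 - 1.5809 phi_3 = 1.5865
  (R3) 1.5865 phi_1 - 1.5809 phi_2 + 4.9228 phi_3 = -1.5642
Gaussian elimination:
  R2 <- R2 - (-1.5809/4.9228) R1 = R2 - (-0.321138) R1:  4.415112 phi_2 - 1.071414 phi_3 = 1.078812
  R3 <- R3 - (1.5865/4.9228) R1 = R3 - (0.322276) R1:  -1.071414 phi_2 + 4.411509 phi_3 = -1.054714
  R3 <- R3 - (-1.071414/4.415112) R2 = R3 - (-0.24267) R2:  4.15151 phi_3 = -0.792919
Back-substitution:
  phi_hat_3 = -0.792919 / 4.15151 = -0.190995
  phi_hat_2 = (1.078812 - (-1.071414)(-0.190995)) / 4.415112 = 0.197997
  phi_hat_1 = (-1.5809 - (-1.5809)(0.197997) - (1.5865)(-0.190995)) / 4.9228 = -0.196001
So phi_hat = [-0.1960, 0.1980, -0.1910].
Therefore phi_hat_2 = 0.1980.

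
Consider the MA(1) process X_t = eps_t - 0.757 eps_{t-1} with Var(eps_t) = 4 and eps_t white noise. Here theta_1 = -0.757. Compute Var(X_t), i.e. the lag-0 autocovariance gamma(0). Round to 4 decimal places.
\gamma(0) = 6.2922

For an MA(q) process X_t = eps_t + sum_i theta_i eps_{t-i} with
Var(eps_t) = sigma^2, the variance is
  gamma(0) = sigma^2 * (1 + sum_i theta_i^2).
  sum_i theta_i^2 = (-0.757)^2 = 0.573049.
  gamma(0) = 4 * (1 + 0.573049) = 4 * 1.573049 = 6.292196, which rounds to 6.2922.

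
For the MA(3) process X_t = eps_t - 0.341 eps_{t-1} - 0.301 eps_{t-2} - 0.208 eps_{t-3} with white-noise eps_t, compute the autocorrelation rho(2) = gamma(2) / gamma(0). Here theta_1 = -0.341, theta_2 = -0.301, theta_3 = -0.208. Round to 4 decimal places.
\rho(2) = -0.1840

For an MA(q) process with theta_0 = 1, the autocovariance is
  gamma(k) = sigma^2 * sum_{i=0..q-k} theta_i * theta_{i+k},
and rho(k) = gamma(k) / gamma(0). Sigma^2 cancels.
  numerator   = (1)*(-0.301) + (-0.341)*(-0.208) = -0.230072.
  denominator = (1)^2 + (-0.341)^2 + (-0.301)^2 + (-0.208)^2 = 1.250146.
  rho(2) = -0.230072 / 1.250146 = -0.1840.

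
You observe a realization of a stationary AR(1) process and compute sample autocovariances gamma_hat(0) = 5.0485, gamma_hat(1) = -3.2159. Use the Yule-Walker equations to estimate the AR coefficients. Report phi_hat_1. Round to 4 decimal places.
\hat\phi_{1} = -0.6370

The Yule-Walker equations for an AR(p) process read, in matrix form,
  Gamma_p phi = r_p,   with   (Gamma_p)_{ij} = gamma(|i - j|),
                       (r_p)_i = gamma(i),   i,j = 1..p.
Substitute the sample gammas (Toeplitz matrix and right-hand side of size 1):
  Gamma_p = [[5.0485]]
  r_p     = [-3.2159]
With p = 1 this is the single equation gamma(0) phi_1 = gamma(1):
  phi_hat_1 = gamma(1) / gamma(0) = -3.2159 / 5.0485 = -0.6370.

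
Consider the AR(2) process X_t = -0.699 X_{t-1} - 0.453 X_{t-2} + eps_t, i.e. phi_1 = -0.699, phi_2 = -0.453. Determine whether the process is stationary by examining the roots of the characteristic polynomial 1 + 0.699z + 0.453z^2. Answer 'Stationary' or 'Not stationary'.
\text{Stationary}

The AR(p) characteristic polynomial is P(z) = 1 + 0.699z + 0.453z^2.
Stationarity requires all roots to lie outside the unit circle, i.e. |z| > 1 for every root.
Set 1 + (0.699) z + (0.453) z^2 = 0, i.e. a z^2 + b z + c = 0 with a = 0.453, b = 0.699, c = 1.
Discriminant D = b^2 - 4ac = (0.699)^2 - 4*(0.453)*1 = 0.488601 - (1.812) = -1.323399.
D < 0, so the roots are the complex-conjugate pair z = (-b +/- i sqrt(-D)) / (2a) = -0.7715 +/- 1.2697i.
For a conjugate pair |z|^2 = z * conj(z) = (product of roots) = c/a = 1/(0.453) = 2.207506, so |z| = sqrt(2.207506) = 1.4858 for both roots.
Moduli of all roots: 1.4858, 1.4858.
All moduli strictly greater than 1? Yes.
Verdict: Stationary.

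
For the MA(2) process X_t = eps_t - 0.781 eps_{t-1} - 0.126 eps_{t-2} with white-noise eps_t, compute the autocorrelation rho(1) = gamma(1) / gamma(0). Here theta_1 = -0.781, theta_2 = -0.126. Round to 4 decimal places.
\rho(1) = -0.4198

For an MA(q) process with theta_0 = 1, the autocovariance is
  gamma(k) = sigma^2 * sum_{i=0..q-k} theta_i * theta_{i+k},
and rho(k) = gamma(k) / gamma(0). Sigma^2 cancels.
  numerator   = (1)*(-0.781) + (-0.781)*(-0.126) = -0.682594.
  denominator = (1)^2 + (-0.781)^2 + (-0.126)^2 = 1.625837.
  rho(1) = -0.682594 / 1.625837 = -0.4198.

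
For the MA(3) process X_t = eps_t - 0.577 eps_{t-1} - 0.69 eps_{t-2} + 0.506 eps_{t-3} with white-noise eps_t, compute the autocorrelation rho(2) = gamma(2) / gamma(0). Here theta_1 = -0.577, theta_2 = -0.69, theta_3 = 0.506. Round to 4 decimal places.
\rho(2) = -0.4755

For an MA(q) process with theta_0 = 1, the autocovariance is
  gamma(k) = sigma^2 * sum_{i=0..q-k} theta_i * theta_{i+k},
and rho(k) = gamma(k) / gamma(0). Sigma^2 cancels.
  numerator   = (1)*(-0.69) + (-0.577)*(0.506) = -0.981962.
  denominator = (1)^2 + (-0.577)^2 + (-0.69)^2 + (0.506)^2 = 2.065065.
  rho(2) = -0.981962 / 2.065065 = -0.4755.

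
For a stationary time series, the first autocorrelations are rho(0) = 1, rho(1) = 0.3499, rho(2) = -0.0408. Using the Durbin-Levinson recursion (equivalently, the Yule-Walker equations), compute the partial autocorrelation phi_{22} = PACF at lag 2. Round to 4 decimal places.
\phi_{22} = -0.1860

The PACF at lag k is phi_{kk}, the last component of the solution
to the Yule-Walker system G_k phi = r_k where
  (G_k)_{ij} = rho(|i - j|), (r_k)_i = rho(i), i,j = 1..k.
Equivalently, Durbin-Levinson gives phi_{kk} iteratively:
  phi_{11} = rho(1)
  phi_{kk} = [rho(k) - sum_{j=1..k-1} phi_{k-1,j} rho(k-j)]
            / [1 - sum_{j=1..k-1} phi_{k-1,j} rho(j)],
  phi_{k,j} = phi_{k-1,j} - phi_{kk} phi_{k-1,k-j},  j = 1..k-1.
Step k = 1:
  phi_11 = rho(1) = 0.3499.
Step k = 2:
  phi_22 = [rho(2) - phi_11 rho(1)] / [1 - phi_11 rho(1)] = [-0.0408 - (0.3499)(0.3499)] / [1 - (0.3499)(0.3499)]
         = -0.16323001 / 0.87756999 = -0.186.
Therefore phi_{22} = -0.1860.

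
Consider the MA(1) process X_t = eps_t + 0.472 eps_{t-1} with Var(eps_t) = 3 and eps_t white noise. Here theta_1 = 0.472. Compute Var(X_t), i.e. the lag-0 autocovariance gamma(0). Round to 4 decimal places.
\gamma(0) = 3.6684

For an MA(q) process X_t = eps_t + sum_i theta_i eps_{t-i} with
Var(eps_t) = sigma^2, the variance is
  gamma(0) = sigma^2 * (1 + sum_i theta_i^2).
  sum_i theta_i^2 = (0.472)^2 = 0.222784.
  gamma(0) = 3 * (1 + 0.222784) = 3 * 1.222784 = 3.668352, which rounds to 3.6684.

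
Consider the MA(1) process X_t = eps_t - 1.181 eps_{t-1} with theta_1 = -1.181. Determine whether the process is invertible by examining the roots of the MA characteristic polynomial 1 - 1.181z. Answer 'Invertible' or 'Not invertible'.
\text{Not invertible}

The MA(q) characteristic polynomial is P(z) = 1 - 1.181z.
Invertibility requires all roots to lie outside the unit circle, i.e. |z| > 1 for every root.
This is linear in z: 1 + (-1.181) z = 0  =>  z = -1/(-1.181) = 0.84674,  |z| = 0.84674.
Moduli of all roots: 0.8467.
All moduli strictly greater than 1? No.
Verdict: Not invertible.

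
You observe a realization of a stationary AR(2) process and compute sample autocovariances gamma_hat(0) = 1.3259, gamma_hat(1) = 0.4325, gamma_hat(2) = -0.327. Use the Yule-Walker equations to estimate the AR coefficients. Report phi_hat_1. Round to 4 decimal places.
\hat\phi_{1} = 0.4551

The Yule-Walker equations for an AR(p) process read, in matrix form,
  Gamma_p phi = r_p,   with   (Gamma_p)_{ij} = gamma(|i - j|),
                       (r_p)_i = gamma(i),   i,j = 1..p.
Substitute the sample gammas (Toeplitz matrix and right-hand side of size 2):
  Gamma_p = [[1.3259, 0.4325], [0.4325, 1.3259]]
  r_p     = [0.4325, -0.327]
Written out:
  1.3259 phi_1 + 0.4325 phi_2 = 0.4325
  0.4325 phi_1 + 1.3259 phi_2 = -0.327
Solve by Cramer's rule:
  det = gamma(0)^2 - gamma(1)^2 = (1.3259)^2 - (0.4325)^2 = 1.75801081 - 0.18705625 = 1.57095456
  phi_hat_1 = [gamma(1) gamma(0) - gamma(1) gamma(2)] / det = [(0.4325)(1.3259) - (0.4325)(-0.327)] / 1.57095456 = 0.71487925 / 1.57095456 = 0.4551
  phi_hat_2 = [gamma(0) gamma(2) - gamma(1)^2] / det = [(1.3259)(-0.327) - (0.4325)^2] / 1.57095456 = -0.62062555 / 1.57095456 = -0.3951
So phi_hat = [0.4551, -0.3951].
Therefore phi_hat_1 = 0.4551.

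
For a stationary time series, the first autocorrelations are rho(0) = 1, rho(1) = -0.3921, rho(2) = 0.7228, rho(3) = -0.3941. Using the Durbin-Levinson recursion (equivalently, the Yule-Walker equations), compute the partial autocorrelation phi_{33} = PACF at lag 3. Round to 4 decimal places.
\phi_{33} = -0.0811

The PACF at lag k is phi_{kk}, the last component of the solution
to the Yule-Walker system G_k phi = r_k where
  (G_k)_{ij} = rho(|i - j|), (r_k)_i = rho(i), i,j = 1..k.
Equivalently, Durbin-Levinson gives phi_{kk} iteratively:
  phi_{11} = rho(1)
  phi_{kk} = [rho(k) - sum_{j=1..k-1} phi_{k-1,j} rho(k-j)]
            / [1 - sum_{j=1..k-1} phi_{k-1,j} rho(j)],
  phi_{k,j} = phi_{k-1,j} - phi_{kk} phi_{k-1,k-j},  j = 1..k-1.
Step k = 1:
  phi_11 = rho(1) = -0.3921.
Step k = 2:
  phi_22 = [rho(2) - phi_11 rho(1)] / [1 - phi_11 rho(1)] = [0.7228 - (-0.3921)(-0.3921)] / [1 - (-0.3921)(-0.3921)]
         = 0.56905759 / 0.84625759 = 0.67244.
  Update: phi_21 = phi_11 - phi_22 phi_11 = -0.3921 - (0.67244)(-0.3921) = -0.128436.
Step k = 3:
  phi_33 = [rho(3) - phi_21 rho(2) - phi_22 rho(1)] / [1 - phi_21 rho(1) - phi_22 rho(2)]
    numerator   = -0.3941 - (-0.128436)(0.7228) - (0.67244)(-0.3921) = -0.03760252
    denominator = 1 - (-0.128436)(-0.3921) - (0.67244)(0.7228) = 0.46360041
  phi_33 = -0.03760252 / 0.46360041 = -0.0811.
Therefore phi_{33} = -0.0811.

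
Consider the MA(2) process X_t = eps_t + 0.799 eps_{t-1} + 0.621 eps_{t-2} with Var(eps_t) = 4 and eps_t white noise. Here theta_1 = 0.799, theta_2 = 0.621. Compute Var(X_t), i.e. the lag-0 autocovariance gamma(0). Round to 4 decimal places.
\gamma(0) = 8.0962

For an MA(q) process X_t = eps_t + sum_i theta_i eps_{t-i} with
Var(eps_t) = sigma^2, the variance is
  gamma(0) = sigma^2 * (1 + sum_i theta_i^2).
  sum_i theta_i^2 = (0.799)^2 + (0.621)^2 = 0.638401 + 0.385641 = 1.024042.
  gamma(0) = 4 * (1 + 1.024042) = 4 * 2.024042 = 8.096168, which rounds to 8.0962.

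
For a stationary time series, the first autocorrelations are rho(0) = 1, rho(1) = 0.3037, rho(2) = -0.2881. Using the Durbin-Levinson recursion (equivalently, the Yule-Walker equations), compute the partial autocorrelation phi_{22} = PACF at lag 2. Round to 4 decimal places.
\phi_{22} = -0.4190

The PACF at lag k is phi_{kk}, the last component of the solution
to the Yule-Walker system G_k phi = r_k where
  (G_k)_{ij} = rho(|i - j|), (r_k)_i = rho(i), i,j = 1..k.
Equivalently, Durbin-Levinson gives phi_{kk} iteratively:
  phi_{11} = rho(1)
  phi_{kk} = [rho(k) - sum_{j=1..k-1} phi_{k-1,j} rho(k-j)]
            / [1 - sum_{j=1..k-1} phi_{k-1,j} rho(j)],
  phi_{k,j} = phi_{k-1,j} - phi_{kk} phi_{k-1,k-j},  j = 1..k-1.
Step k = 1:
  phi_11 = rho(1) = 0.3037.
Step k = 2:
  phi_22 = [rho(2) - phi_11 rho(1)] / [1 - phi_11 rho(1)] = [-0.2881 - (0.3037)(0.3037)] / [1 - (0.3037)(0.3037)]
         = -0.38033369 / 0.90776631 = -0.419.
Therefore phi_{22} = -0.4190.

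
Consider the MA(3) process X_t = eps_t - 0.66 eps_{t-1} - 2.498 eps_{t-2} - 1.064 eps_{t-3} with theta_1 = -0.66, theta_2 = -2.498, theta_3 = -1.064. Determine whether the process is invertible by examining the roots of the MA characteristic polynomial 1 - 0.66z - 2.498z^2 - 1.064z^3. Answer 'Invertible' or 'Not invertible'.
\text{Not invertible}

The MA(q) characteristic polynomial is P(z) = 1 - 0.66z - 2.498z^2 - 1.064z^3.
Invertibility requires all roots to lie outside the unit circle, i.e. |z| > 1 for every root.
Degree 3: look for a simple real root z0 first, then factor out (1 - z/z0) and solve the remaining quadratic.
Testing z0 = -1.25: P(-1.25) = 1 + (-0.66)(-1.25) + (-2.498)(-1.25)^2 + (-1.064)(-1.25)^3
  = 1 + (0.825) + (-3.903125) + (2.078125) = 0.  So z_0 = -1.25 is a root, |z_0| = 1.25.
Divide out the factor (1 + 0.8 z) = (1 - z/z0) (since 1/z0 = -0.8):
  P(z) = (1 + 0.8 z)(1 + (-1.46) z + (-1.33) z^2)
  [check: z-coef -1.46 - (-0.8) = -0.66; z^2-coef -1.33 - (-0.8)(-1.46) = -2.498; z^3-coef -(-0.8)(-1.33) = -1.064.]
Remaining roots from the quadratic factor 1 + (-1.46) z + (-1.33) z^2:
  Set 1 + (-1.46) z + (-1.33) z^2 = 0, i.e. a z^2 + b z + c = 0 with a = -1.33, b = -1.46, c = 1.
  Discriminant D = b^2 - 4ac = (-1.46)^2 - 4*(-1.33)*1 = 2.1316 - (-5.32) = 7.4516.
  D >= 0, so the roots are real: z = (-b +/- sqrt(D)) / (2a) = (1.46 +/- 2.729762) / (-2.66).
    z_1 = (1.46 + 2.729762) / (-2.66) = -1.5751,   |z_1| = 1.5751.
    z_2 = (1.46 - 2.729762) / (-2.66) = 0.4774,   |z_2| = 0.4774.
Moduli of all roots: 1.2500, 1.5751, 0.4774.
All moduli strictly greater than 1? No.
Verdict: Not invertible.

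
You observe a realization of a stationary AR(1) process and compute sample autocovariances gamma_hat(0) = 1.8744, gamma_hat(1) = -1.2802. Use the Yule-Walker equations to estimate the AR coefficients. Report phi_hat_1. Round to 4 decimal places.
\hat\phi_{1} = -0.6830

The Yule-Walker equations for an AR(p) process read, in matrix form,
  Gamma_p phi = r_p,   with   (Gamma_p)_{ij} = gamma(|i - j|),
                       (r_p)_i = gamma(i),   i,j = 1..p.
Substitute the sample gammas (Toeplitz matrix and right-hand side of size 1):
  Gamma_p = [[1.8744]]
  r_p     = [-1.2802]
With p = 1 this is the single equation gamma(0) phi_1 = gamma(1):
  phi_hat_1 = gamma(1) / gamma(0) = -1.2802 / 1.8744 = -0.6830.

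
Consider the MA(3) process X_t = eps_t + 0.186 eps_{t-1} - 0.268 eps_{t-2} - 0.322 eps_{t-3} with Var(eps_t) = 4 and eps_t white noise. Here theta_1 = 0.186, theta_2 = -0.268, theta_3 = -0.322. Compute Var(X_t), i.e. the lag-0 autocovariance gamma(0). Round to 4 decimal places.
\gamma(0) = 4.8404

For an MA(q) process X_t = eps_t + sum_i theta_i eps_{t-i} with
Var(eps_t) = sigma^2, the variance is
  gamma(0) = sigma^2 * (1 + sum_i theta_i^2).
  sum_i theta_i^2 = (0.186)^2 + (-0.268)^2 + (-0.322)^2 = 0.034596 + 0.071824 + 0.103684 = 0.210104.
  gamma(0) = 4 * (1 + 0.210104) = 4 * 1.210104 = 4.840416, which rounds to 4.8404.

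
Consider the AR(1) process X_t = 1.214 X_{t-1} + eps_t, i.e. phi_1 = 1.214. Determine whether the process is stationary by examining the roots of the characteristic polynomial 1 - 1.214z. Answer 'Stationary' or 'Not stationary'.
\text{Not stationary}

The AR(p) characteristic polynomial is P(z) = 1 - 1.214z.
Stationarity requires all roots to lie outside the unit circle, i.e. |z| > 1 for every root.
This is linear in z: 1 + (-1.214) z = 0  =>  z = -1/(-1.214) = 0.823723,  |z| = 0.823723.
Moduli of all roots: 0.8237.
All moduli strictly greater than 1? No.
Verdict: Not stationary.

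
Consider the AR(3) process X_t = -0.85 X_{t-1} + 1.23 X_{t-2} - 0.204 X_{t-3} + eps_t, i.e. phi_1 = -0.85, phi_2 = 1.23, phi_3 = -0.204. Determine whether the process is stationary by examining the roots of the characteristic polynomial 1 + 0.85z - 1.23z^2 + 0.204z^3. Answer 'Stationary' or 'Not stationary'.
\text{Not stationary}

The AR(p) characteristic polynomial is P(z) = 1 + 0.85z - 1.23z^2 + 0.204z^3.
Stationarity requires all roots to lie outside the unit circle, i.e. |z| > 1 for every root.
Degree 3: look for a simple real root z0 first, then factor out (1 - z/z0) and solve the remaining quadratic.
Testing z0 = 5: P(5) = 1 + (0.85)(5) + (-1.23)(5)^2 + (0.204)(5)^3
  = 1 + (4.25) + (-30.75) + (25.5) = 0.  So z_0 = 5 is a root, |z_0| = 5.
Divide out the factor (1 - 0.2 z) = (1 - z/z0) (since 1/z0 = 0.2):
  P(z) = (1 - 0.2 z)(1 + (1.05) z + (-1.02) z^2)
  [check: z-coef 1.05 - (0.2) = 0.85; z^2-coef -1.02 - (0.2)(1.05) = -1.23; z^3-coef -(0.2)(-1.02) = 0.204.]
Remaining roots from the quadratic factor 1 + (1.05) z + (-1.02) z^2:
  Set 1 + (1.05) z + (-1.02) z^2 = 0, i.e. a z^2 + b z + c = 0 with a = -1.02, b = 1.05, c = 1.
  Discriminant D = b^2 - 4ac = (1.05)^2 - 4*(-1.02)*1 = 1.1025 - (-4.08) = 5.1825.
  D >= 0, so the roots are real: z = (-b +/- sqrt(D)) / (2a) = (-1.05 +/- 2.27651) / (-2.04).
    z_1 = (-1.05 + 2.27651) / (-2.04) = -0.6012,   |z_1| = 0.6012.
    z_2 = (-1.05 - 2.27651) / (-2.04) = 1.6306,   |z_2| = 1.6306.
Moduli of all roots: 5.0000, 0.6012, 1.6306.
All moduli strictly greater than 1? No.
Verdict: Not stationary.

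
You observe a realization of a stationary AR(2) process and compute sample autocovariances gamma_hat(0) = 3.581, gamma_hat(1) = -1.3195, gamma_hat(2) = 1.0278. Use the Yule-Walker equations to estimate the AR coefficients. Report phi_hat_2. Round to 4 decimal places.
\hat\phi_{2} = 0.1750

The Yule-Walker equations for an AR(p) process read, in matrix form,
  Gamma_p phi = r_p,   with   (Gamma_p)_{ij} = gamma(|i - j|),
                       (r_p)_i = gamma(i),   i,j = 1..p.
Substitute the sample gammas (Toeplitz matrix and right-hand side of size 2):
  Gamma_p = [[3.581, -1.3195], [-1.3195, 3.581]]
  r_p     = [-1.3195, 1.0278]
Written out:
  3.581 phi_1 - 1.3195 phi_2 = -1.3195
  -1.3195 phi_1 + 3.581 phi_2 = 1.0278
Solve by Cramer's rule:
  det = gamma(0)^2 - gamma(1)^2 = (3.581)^2 - (-1.3195)^2 = 12.823561 - 1.74108025 = 11.08248075
  phi_hat_1 = [gamma(1) gamma(0) - gamma(1) gamma(2)] / det = [(-1.3195)(3.581) - (-1.3195)(1.0278)] / 11.08248075 = -3.3689474 / 11.08248075 = -0.304
  phi_hat_2 = [gamma(0) gamma(2) - gamma(1)^2] / det = [(3.581)(1.0278) - (-1.3195)^2] / 11.08248075 = 1.93947155 / 11.08248075 = 0.175
So phi_hat = [-0.3040, 0.1750].
Therefore phi_hat_2 = 0.1750.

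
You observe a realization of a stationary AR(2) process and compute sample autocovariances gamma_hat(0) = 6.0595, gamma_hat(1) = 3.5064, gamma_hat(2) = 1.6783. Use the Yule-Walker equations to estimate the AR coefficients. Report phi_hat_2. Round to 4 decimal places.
\hat\phi_{2} = -0.0870

The Yule-Walker equations for an AR(p) process read, in matrix form,
  Gamma_p phi = r_p,   with   (Gamma_p)_{ij} = gamma(|i - j|),
                       (r_p)_i = gamma(i),   i,j = 1..p.
Substitute the sample gammas (Toeplitz matrix and right-hand side of size 2):
  Gamma_p = [[6.0595, 3.5064], [3.5064, 6.0595]]
  r_p     = [3.5064, 1.6783]
Written out:
  6.0595 phi_1 + 3.5064 phi_2 = 3.5064
  3.5064 phi_1 + 6.0595 phi_2 = 1.6783
Solve by Cramer's rule:
  det = gamma(0)^2 - gamma(1)^2 = (6.0595)^2 - (3.5064)^2 = 36.71754025 - 12.29484096 = 24.42269929
  phi_hat_1 = [gamma(1) gamma(0) - gamma(1) gamma(2)] / det = [(3.5064)(6.0595) - (3.5064)(1.6783)] / 24.42269929 = 15.36223968 / 24.42269929 = 0.629
  phi_hat_2 = [gamma(0) gamma(2) - gamma(1)^2] / det = [(6.0595)(1.6783) - (3.5064)^2] / 24.42269929 = -2.12518211 / 24.42269929 = -0.087
So phi_hat = [0.6290, -0.0870].
Therefore phi_hat_2 = -0.0870.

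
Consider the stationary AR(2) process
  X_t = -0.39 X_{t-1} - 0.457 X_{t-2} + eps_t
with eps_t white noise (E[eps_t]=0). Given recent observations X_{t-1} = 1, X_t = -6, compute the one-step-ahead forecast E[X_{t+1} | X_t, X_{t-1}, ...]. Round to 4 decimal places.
E[X_{t+1} \mid \mathcal F_t] = 1.8830

For an AR(p) model X_t = c + sum_i phi_i X_{t-i} + eps_t, the
one-step-ahead conditional mean is
  E[X_{t+1} | X_t, ...] = c + sum_i phi_i X_{t+1-i}.
Substitute known values:
  E[X_{t+1} | ...] = (-0.39) * (-6) + (-0.457) * (1)
                   = 1.8830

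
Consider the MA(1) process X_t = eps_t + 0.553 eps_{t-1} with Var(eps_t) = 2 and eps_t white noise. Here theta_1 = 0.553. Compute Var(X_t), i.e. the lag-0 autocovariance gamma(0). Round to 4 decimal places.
\gamma(0) = 2.6116

For an MA(q) process X_t = eps_t + sum_i theta_i eps_{t-i} with
Var(eps_t) = sigma^2, the variance is
  gamma(0) = sigma^2 * (1 + sum_i theta_i^2).
  sum_i theta_i^2 = (0.553)^2 = 0.305809.
  gamma(0) = 2 * (1 + 0.305809) = 2 * 1.305809 = 2.611618, which rounds to 2.6116.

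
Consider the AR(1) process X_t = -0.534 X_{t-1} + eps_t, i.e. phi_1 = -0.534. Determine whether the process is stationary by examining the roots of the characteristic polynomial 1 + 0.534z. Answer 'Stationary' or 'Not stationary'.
\text{Stationary}

The AR(p) characteristic polynomial is P(z) = 1 + 0.534z.
Stationarity requires all roots to lie outside the unit circle, i.e. |z| > 1 for every root.
This is linear in z: 1 + (0.534) z = 0  =>  z = -1/(0.534) = -1.872659,  |z| = 1.872659.
Moduli of all roots: 1.8727.
All moduli strictly greater than 1? Yes.
Verdict: Stationary.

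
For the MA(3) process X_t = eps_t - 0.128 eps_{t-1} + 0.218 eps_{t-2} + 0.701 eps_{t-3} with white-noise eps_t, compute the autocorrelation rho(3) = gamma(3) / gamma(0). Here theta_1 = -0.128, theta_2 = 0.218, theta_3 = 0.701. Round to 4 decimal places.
\rho(3) = 0.4507

For an MA(q) process with theta_0 = 1, the autocovariance is
  gamma(k) = sigma^2 * sum_{i=0..q-k} theta_i * theta_{i+k},
and rho(k) = gamma(k) / gamma(0). Sigma^2 cancels.
  numerator   = (1)*(0.701) = 0.701.
  denominator = (1)^2 + (-0.128)^2 + (0.218)^2 + (0.701)^2 = 1.555309.
  rho(3) = 0.701 / 1.555309 = 0.4507.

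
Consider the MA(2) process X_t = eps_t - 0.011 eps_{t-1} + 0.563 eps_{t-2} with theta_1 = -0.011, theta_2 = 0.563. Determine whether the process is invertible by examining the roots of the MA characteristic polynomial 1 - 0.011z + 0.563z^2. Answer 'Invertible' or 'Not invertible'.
\text{Invertible}

The MA(q) characteristic polynomial is P(z) = 1 - 0.011z + 0.563z^2.
Invertibility requires all roots to lie outside the unit circle, i.e. |z| > 1 for every root.
Set 1 + (-0.011) z + (0.563) z^2 = 0, i.e. a z^2 + b z + c = 0 with a = 0.563, b = -0.011, c = 1.
Discriminant D = b^2 - 4ac = (-0.011)^2 - 4*(0.563)*1 = 0.000121 - (2.252) = -2.251879.
D < 0, so the roots are the complex-conjugate pair z = (-b +/- i sqrt(-D)) / (2a) = 0.0098 +/- 1.3327i.
For a conjugate pair |z|^2 = z * conj(z) = (product of roots) = c/a = 1/(0.563) = 1.776199, so |z| = sqrt(1.776199) = 1.3327 for both roots.
Moduli of all roots: 1.3327, 1.3327.
All moduli strictly greater than 1? Yes.
Verdict: Invertible.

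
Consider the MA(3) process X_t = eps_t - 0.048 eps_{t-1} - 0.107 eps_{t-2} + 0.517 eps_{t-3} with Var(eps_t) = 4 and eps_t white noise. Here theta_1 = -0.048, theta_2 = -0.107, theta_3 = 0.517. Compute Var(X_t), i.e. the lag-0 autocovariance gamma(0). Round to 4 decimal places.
\gamma(0) = 5.1242

For an MA(q) process X_t = eps_t + sum_i theta_i eps_{t-i} with
Var(eps_t) = sigma^2, the variance is
  gamma(0) = sigma^2 * (1 + sum_i theta_i^2).
  sum_i theta_i^2 = (-0.048)^2 + (-0.107)^2 + (0.517)^2 = 0.002304 + 0.011449 + 0.267289 = 0.281042.
  gamma(0) = 4 * (1 + 0.281042) = 4 * 1.281042 = 5.124168, which rounds to 5.1242.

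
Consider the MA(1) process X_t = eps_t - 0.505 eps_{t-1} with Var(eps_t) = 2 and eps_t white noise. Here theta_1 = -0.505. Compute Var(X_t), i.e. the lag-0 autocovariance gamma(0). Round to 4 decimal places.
\gamma(0) = 2.5101

For an MA(q) process X_t = eps_t + sum_i theta_i eps_{t-i} with
Var(eps_t) = sigma^2, the variance is
  gamma(0) = sigma^2 * (1 + sum_i theta_i^2).
  sum_i theta_i^2 = (-0.505)^2 = 0.255025.
  gamma(0) = 2 * (1 + 0.255025) = 2 * 1.255025 = 2.51005, which rounds to 2.5101.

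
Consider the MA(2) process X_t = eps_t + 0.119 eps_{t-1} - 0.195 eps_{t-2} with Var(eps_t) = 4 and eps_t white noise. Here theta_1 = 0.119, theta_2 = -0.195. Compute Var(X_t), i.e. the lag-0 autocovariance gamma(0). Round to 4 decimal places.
\gamma(0) = 4.2087

For an MA(q) process X_t = eps_t + sum_i theta_i eps_{t-i} with
Var(eps_t) = sigma^2, the variance is
  gamma(0) = sigma^2 * (1 + sum_i theta_i^2).
  sum_i theta_i^2 = (0.119)^2 + (-0.195)^2 = 0.014161 + 0.038025 = 0.052186.
  gamma(0) = 4 * (1 + 0.052186) = 4 * 1.052186 = 4.208744, which rounds to 4.2087.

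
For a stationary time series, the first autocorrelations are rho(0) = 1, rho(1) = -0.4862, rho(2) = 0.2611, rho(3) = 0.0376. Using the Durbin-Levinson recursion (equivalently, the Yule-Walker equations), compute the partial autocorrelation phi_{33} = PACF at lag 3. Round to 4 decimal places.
\phi_{33} = 0.2310

The PACF at lag k is phi_{kk}, the last component of the solution
to the Yule-Walker system G_k phi = r_k where
  (G_k)_{ij} = rho(|i - j|), (r_k)_i = rho(i), i,j = 1..k.
Equivalently, Durbin-Levinson gives phi_{kk} iteratively:
  phi_{11} = rho(1)
  phi_{kk} = [rho(k) - sum_{j=1..k-1} phi_{k-1,j} rho(k-j)]
            / [1 - sum_{j=1..k-1} phi_{k-1,j} rho(j)],
  phi_{k,j} = phi_{k-1,j} - phi_{kk} phi_{k-1,k-j},  j = 1..k-1.
Step k = 1:
  phi_11 = rho(1) = -0.4862.
Step k = 2:
  phi_22 = [rho(2) - phi_11 rho(1)] / [1 - phi_11 rho(1)] = [0.2611 - (-0.4862)(-0.4862)] / [1 - (-0.4862)(-0.4862)]
         = 0.02470956 / 0.76360956 = 0.032359.
  Update: phi_21 = phi_11 - phi_22 phi_11 = -0.4862 - (0.032359)(-0.4862) = -0.470467.
Step k = 3:
  phi_33 = [rho(3) - phi_21 rho(2) - phi_22 rho(1)] / [1 - phi_21 rho(1) - phi_22 rho(2)]
    numerator   = 0.0376 - (-0.470467)(0.2611) - (0.032359)(-0.4862) = 0.17617186
    denominator = 1 - (-0.470467)(-0.4862) - (0.032359)(0.2611) = 0.76280999
  phi_33 = 0.17617186 / 0.76280999 = 0.231.
Therefore phi_{33} = 0.2310.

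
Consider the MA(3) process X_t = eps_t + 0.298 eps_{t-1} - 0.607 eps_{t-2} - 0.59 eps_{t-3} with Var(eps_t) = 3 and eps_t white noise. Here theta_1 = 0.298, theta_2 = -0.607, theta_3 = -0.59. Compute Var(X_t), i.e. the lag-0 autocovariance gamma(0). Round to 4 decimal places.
\gamma(0) = 5.4161

For an MA(q) process X_t = eps_t + sum_i theta_i eps_{t-i} with
Var(eps_t) = sigma^2, the variance is
  gamma(0) = sigma^2 * (1 + sum_i theta_i^2).
  sum_i theta_i^2 = (0.298)^2 + (-0.607)^2 + (-0.59)^2 = 0.088804 + 0.368449 + 0.3481 = 0.805353.
  gamma(0) = 3 * (1 + 0.805353) = 3 * 1.805353 = 5.416059, which rounds to 5.4161.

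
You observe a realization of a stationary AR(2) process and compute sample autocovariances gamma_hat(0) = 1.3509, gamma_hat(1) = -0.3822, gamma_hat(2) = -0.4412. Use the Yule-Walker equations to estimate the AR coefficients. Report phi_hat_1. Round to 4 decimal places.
\hat\phi_{1} = -0.4080

The Yule-Walker equations for an AR(p) process read, in matrix form,
  Gamma_p phi = r_p,   with   (Gamma_p)_{ij} = gamma(|i - j|),
                       (r_p)_i = gamma(i),   i,j = 1..p.
Substitute the sample gammas (Toeplitz matrix and right-hand side of size 2):
  Gamma_p = [[1.3509, -0.3822], [-0.3822, 1.3509]]
  r_p     = [-0.3822, -0.4412]
Written out:
  1.3509 phi_1 - 0.3822 phi_2 = -0.3822
  -0.3822 phi_1 + 1.3509 phi_2 = -0.4412
Solve by Cramer's rule:
  det = gamma(0)^2 - gamma(1)^2 = (1.3509)^2 - (-0.3822)^2 = 1.82493081 - 0.14607684 = 1.67885397
  phi_hat_1 = [gamma(1) gamma(0) - gamma(1) gamma(2)] / det = [(-0.3822)(1.3509) - (-0.3822)(-0.4412)] / 1.67885397 = -0.68494062 / 1.67885397 = -0.408
  phi_hat_2 = [gamma(0) gamma(2) - gamma(1)^2] / det = [(1.3509)(-0.4412) - (-0.3822)^2] / 1.67885397 = -0.74209392 / 1.67885397 = -0.442
So phi_hat = [-0.4080, -0.4420].
Therefore phi_hat_1 = -0.4080.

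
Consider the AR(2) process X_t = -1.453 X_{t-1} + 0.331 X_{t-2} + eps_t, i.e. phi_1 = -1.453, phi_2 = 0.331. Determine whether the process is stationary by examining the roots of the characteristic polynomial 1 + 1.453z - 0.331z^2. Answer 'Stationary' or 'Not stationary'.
\text{Not stationary}

The AR(p) characteristic polynomial is P(z) = 1 + 1.453z - 0.331z^2.
Stationarity requires all roots to lie outside the unit circle, i.e. |z| > 1 for every root.
Set 1 + (1.453) z + (-0.331) z^2 = 0, i.e. a z^2 + b z + c = 0 with a = -0.331, b = 1.453, c = 1.
Discriminant D = b^2 - 4ac = (1.453)^2 - 4*(-0.331)*1 = 2.111209 - (-1.324) = 3.435209.
D >= 0, so the roots are real: z = (-b +/- sqrt(D)) / (2a) = (-1.453 +/- 1.853432) / (-0.662).
  z_1 = (-1.453 + 1.853432) / (-0.662) = -0.6049,   |z_1| = 0.6049.
  z_2 = (-1.453 - 1.853432) / (-0.662) = 4.9946,   |z_2| = 4.9946.
Moduli of all roots: 0.6049, 4.9946.
All moduli strictly greater than 1? No.
Verdict: Not stationary.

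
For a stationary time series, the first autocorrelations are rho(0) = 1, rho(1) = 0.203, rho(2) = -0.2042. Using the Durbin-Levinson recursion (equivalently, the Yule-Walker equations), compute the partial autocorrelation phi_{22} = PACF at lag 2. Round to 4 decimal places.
\phi_{22} = -0.2560

The PACF at lag k is phi_{kk}, the last component of the solution
to the Yule-Walker system G_k phi = r_k where
  (G_k)_{ij} = rho(|i - j|), (r_k)_i = rho(i), i,j = 1..k.
Equivalently, Durbin-Levinson gives phi_{kk} iteratively:
  phi_{11} = rho(1)
  phi_{kk} = [rho(k) - sum_{j=1..k-1} phi_{k-1,j} rho(k-j)]
            / [1 - sum_{j=1..k-1} phi_{k-1,j} rho(j)],
  phi_{k,j} = phi_{k-1,j} - phi_{kk} phi_{k-1,k-j},  j = 1..k-1.
Step k = 1:
  phi_11 = rho(1) = 0.203.
Step k = 2:
  phi_22 = [rho(2) - phi_11 rho(1)] / [1 - phi_11 rho(1)] = [-0.2042 - (0.203)(0.203)] / [1 - (0.203)(0.203)]
         = -0.245409 / 0.958791 = -0.256.
Therefore phi_{22} = -0.2560.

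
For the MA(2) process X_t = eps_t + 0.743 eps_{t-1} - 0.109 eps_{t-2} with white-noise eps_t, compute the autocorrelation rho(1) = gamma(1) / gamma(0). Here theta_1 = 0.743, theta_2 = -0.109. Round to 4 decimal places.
\rho(1) = 0.4233

For an MA(q) process with theta_0 = 1, the autocovariance is
  gamma(k) = sigma^2 * sum_{i=0..q-k} theta_i * theta_{i+k},
and rho(k) = gamma(k) / gamma(0). Sigma^2 cancels.
  numerator   = (1)*(0.743) + (0.743)*(-0.109) = 0.662013.
  denominator = (1)^2 + (0.743)^2 + (-0.109)^2 = 1.56393.
  rho(1) = 0.662013 / 1.56393 = 0.4233.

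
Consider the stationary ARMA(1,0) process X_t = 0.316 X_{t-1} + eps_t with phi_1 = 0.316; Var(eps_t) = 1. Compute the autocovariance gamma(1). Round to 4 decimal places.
\gamma(1) = 0.3511

Multiply the model equation by X_{t-k} and take expectations. With theta_0 = psi_0 = 1 and psi_j the MA(infinity) weights, this gives
  gamma(k) - sum_i phi_i gamma(k-i) = c_k,
  c_k = sigma^2 * sum_{j=k..q} theta_j psi_{j-k}   (c_k = 0 for k > q),
using gamma(-m) = gamma(m).
Pure AR (q = 0): c_0 = sigma^2 = 1, c_k = 0 for k >= 1.
Equations for k = 0 and k = 1 (AR order 1):
  gamma(0) = phi_1 gamma(1) + c_0
  gamma(1) = phi_1 gamma(0) + c_1
Substituting the second into the first: gamma(0) (1 - phi_1^2) = c_0 + phi_1 c_1, so
  gamma(0) = c_0 / (1 - phi_1^2) = 1 / (1 - (0.316)^2) = 1 / 0.900144 = 1.110933.
  gamma(1) = phi_1 gamma(0) = (0.316)(1.110933) = 0.351055.
Therefore gamma(1) = 0.3511 (to 4 decimal places).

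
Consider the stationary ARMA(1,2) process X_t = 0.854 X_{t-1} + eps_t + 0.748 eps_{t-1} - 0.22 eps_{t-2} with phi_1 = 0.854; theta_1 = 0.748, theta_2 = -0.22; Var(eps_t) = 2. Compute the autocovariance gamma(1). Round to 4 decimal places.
\gamma(1) = 15.2000

Multiply the model equation by X_{t-k} and take expectations. With theta_0 = psi_0 = 1 and psi_j the MA(infinity) weights, this gives
  gamma(k) - sum_i phi_i gamma(k-i) = c_k,
  c_k = sigma^2 * sum_{j=k..q} theta_j psi_{j-k}   (c_k = 0 for k > q),
using gamma(-m) = gamma(m).
psi-weights needed (psi_j = theta_j + sum_i phi_i psi_{j-i}):
  psi_1 = theta_1 + phi_1 = 0.748 + (0.854) = 1.602
  psi_2 = theta_2 + phi_1 psi_1 = -0.22 + (0.854)(1.602) = 1.148108
Right-hand sides:
  c_0 = sigma^2 (1 + theta_1 psi_1 + theta_2 psi_2) = 2 * (1 + (0.748)(1.602) + (-0.22)(1.148108)) = 2 * 1.945712 = 3.891424
  c_1 = sigma^2 (theta_1 + theta_2 psi_1) = 2 * (0.748 + (-0.22)(1.602)) = 0.79112
  c_2 = sigma^2 theta_2 = 2 * (-0.22) = -0.44
Equations for k = 0 and k = 1 (AR order 1):
  gamma(0) = phi_1 gamma(1) + c_0
  gamma(1) = phi_1 gamma(0) + c_1
Substituting the second into the first: gamma(0) (1 - phi_1^2) = c_0 + phi_1 c_1, so
  gamma(0) = (c_0 + phi_1 c_1) / (1 - phi_1^2) = (3.891424 + (0.854)(0.79112)) / (1 - (0.854)^2) = 4.567041 / 0.270684 = 16.872224.
  gamma(1) = phi_1 gamma(0) + c_1 = (0.854)(16.872224) + (0.79112) = 15.199999.
Therefore gamma(1) = 15.2000 (to 4 decimal places).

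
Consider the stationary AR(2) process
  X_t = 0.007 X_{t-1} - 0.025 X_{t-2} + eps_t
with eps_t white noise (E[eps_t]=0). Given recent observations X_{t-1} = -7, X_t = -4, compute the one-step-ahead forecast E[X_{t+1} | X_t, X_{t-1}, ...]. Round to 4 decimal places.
E[X_{t+1} \mid \mathcal F_t] = 0.1470

For an AR(p) model X_t = c + sum_i phi_i X_{t-i} + eps_t, the
one-step-ahead conditional mean is
  E[X_{t+1} | X_t, ...] = c + sum_i phi_i X_{t+1-i}.
Substitute known values:
  E[X_{t+1} | ...] = (0.007) * (-4) + (-0.025) * (-7)
                   = 0.1470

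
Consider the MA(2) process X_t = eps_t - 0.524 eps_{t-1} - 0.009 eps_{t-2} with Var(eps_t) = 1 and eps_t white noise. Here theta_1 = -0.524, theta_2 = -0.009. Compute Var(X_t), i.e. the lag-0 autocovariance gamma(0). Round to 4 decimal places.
\gamma(0) = 1.2747

For an MA(q) process X_t = eps_t + sum_i theta_i eps_{t-i} with
Var(eps_t) = sigma^2, the variance is
  gamma(0) = sigma^2 * (1 + sum_i theta_i^2).
  sum_i theta_i^2 = (-0.524)^2 + (-0.009)^2 = 0.274576 + 0.000081 = 0.274657.
  gamma(0) = 1 * (1 + 0.274657) = 1 * 1.274657 = 1.274657, which rounds to 1.2747.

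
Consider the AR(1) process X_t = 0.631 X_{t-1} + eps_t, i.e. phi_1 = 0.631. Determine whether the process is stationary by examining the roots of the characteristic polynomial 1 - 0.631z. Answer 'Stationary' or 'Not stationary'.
\text{Stationary}

The AR(p) characteristic polynomial is P(z) = 1 - 0.631z.
Stationarity requires all roots to lie outside the unit circle, i.e. |z| > 1 for every root.
This is linear in z: 1 + (-0.631) z = 0  =>  z = -1/(-0.631) = 1.584786,  |z| = 1.584786.
Moduli of all roots: 1.5848.
All moduli strictly greater than 1? Yes.
Verdict: Stationary.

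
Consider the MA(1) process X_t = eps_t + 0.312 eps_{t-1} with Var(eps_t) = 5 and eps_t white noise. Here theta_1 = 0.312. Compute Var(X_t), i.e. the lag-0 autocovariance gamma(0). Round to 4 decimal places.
\gamma(0) = 5.4867

For an MA(q) process X_t = eps_t + sum_i theta_i eps_{t-i} with
Var(eps_t) = sigma^2, the variance is
  gamma(0) = sigma^2 * (1 + sum_i theta_i^2).
  sum_i theta_i^2 = (0.312)^2 = 0.097344.
  gamma(0) = 5 * (1 + 0.097344) = 5 * 1.097344 = 5.48672, which rounds to 5.4867.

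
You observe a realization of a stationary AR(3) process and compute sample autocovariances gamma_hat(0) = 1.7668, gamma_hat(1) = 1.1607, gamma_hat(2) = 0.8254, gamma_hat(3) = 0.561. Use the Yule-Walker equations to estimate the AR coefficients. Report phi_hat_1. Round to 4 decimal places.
\hat\phi_{1} = 0.6171

The Yule-Walker equations for an AR(p) process read, in matrix form,
  Gamma_p phi = r_p,   with   (Gamma_p)_{ij} = gamma(|i - j|),
                       (r_p)_i = gamma(i),   i,j = 1..p.
Substitute the sample gammas (Toeplitz matrix and right-hand side of size 3):
  Gamma_p = [[1.7668, 1.1607, 0.8254], [1.1607, 1.7668, 1.1607], [0.8254, 1.1607, 1.7668]]
  r_p     = [1.1607, 0.8254, 0.561]
Written out (R1..R3):
  (R1) 1.7668 phi_1 + 1.1607 phi_2 + 0.8254 phi_3 = 1.1607
  (R2) 1.1607 phi_1 + 1.7668 phi_2 + 1.1607 phi_3 = 0.8254
  (R3) 0.8254 phi_1 + 1.1607 phi_2 + 1.7668 phi_3 = 0.561
Gaussian elimination:
  R2 <- R2 - (1.1607/1.7668) R1 = R2 - (0.65695) R1:  1.004278 phi_2 + 0.618453 phi_3 = 0.062878
  R3 <- R3 - (0.8254/1.7668) R1 = R3 - (0.467172) R1:  0.618453 phi_2 + 1.381196 phi_3 = 0.018753
  R3 <- R3 - (0.618453/1.004278) R2 = R3 - (0.615819) R2:  1.000341 phi_3 = -0.019968
Back-substitution:
  phi_hat_3 = -0.019968 / 1.000341 = -0.019961
  phi_hat_2 = (0.062878 - (0.618453)(-0.019961)) / 1.004278 = 0.074902
  phi_hat_1 = (1.1607 - (1.1607)(0.074902) - (0.8254)(-0.019961)) / 1.7668 = 0.617069
So phi_hat = [0.6171, 0.0749, -0.0200].
Therefore phi_hat_1 = 0.6171.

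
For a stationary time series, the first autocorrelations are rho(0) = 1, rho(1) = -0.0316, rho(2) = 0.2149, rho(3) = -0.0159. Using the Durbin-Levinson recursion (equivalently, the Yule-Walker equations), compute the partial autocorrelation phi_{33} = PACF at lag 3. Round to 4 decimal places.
\phi_{33} = -0.0040

The PACF at lag k is phi_{kk}, the last component of the solution
to the Yule-Walker system G_k phi = r_k where
  (G_k)_{ij} = rho(|i - j|), (r_k)_i = rho(i), i,j = 1..k.
Equivalently, Durbin-Levinson gives phi_{kk} iteratively:
  phi_{11} = rho(1)
  phi_{kk} = [rho(k) - sum_{j=1..k-1} phi_{k-1,j} rho(k-j)]
            / [1 - sum_{j=1..k-1} phi_{k-1,j} rho(j)],
  phi_{k,j} = phi_{k-1,j} - phi_{kk} phi_{k-1,k-j},  j = 1..k-1.
Step k = 1:
  phi_11 = rho(1) = -0.0316.
Step k = 2:
  phi_22 = [rho(2) - phi_11 rho(1)] / [1 - phi_11 rho(1)] = [0.2149 - (-0.0316)(-0.0316)] / [1 - (-0.0316)(-0.0316)]
         = 0.21390144 / 0.99900144 = 0.214115.
  Update: phi_21 = phi_11 - phi_22 phi_11 = -0.0316 - (0.214115)(-0.0316) = -0.024834.
Step k = 3:
  phi_33 = [rho(3) - phi_21 rho(2) - phi_22 rho(1)] / [1 - phi_21 rho(1) - phi_22 rho(2)]
    numerator   = -0.0159 - (-0.024834)(0.2149) - (0.214115)(-0.0316) = -0.00379714
    denominator = 1 - (-0.024834)(-0.0316) - (0.214115)(0.2149) = 0.95320188
  phi_33 = -0.00379714 / 0.95320188 = -0.004.
Therefore phi_{33} = -0.0040.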